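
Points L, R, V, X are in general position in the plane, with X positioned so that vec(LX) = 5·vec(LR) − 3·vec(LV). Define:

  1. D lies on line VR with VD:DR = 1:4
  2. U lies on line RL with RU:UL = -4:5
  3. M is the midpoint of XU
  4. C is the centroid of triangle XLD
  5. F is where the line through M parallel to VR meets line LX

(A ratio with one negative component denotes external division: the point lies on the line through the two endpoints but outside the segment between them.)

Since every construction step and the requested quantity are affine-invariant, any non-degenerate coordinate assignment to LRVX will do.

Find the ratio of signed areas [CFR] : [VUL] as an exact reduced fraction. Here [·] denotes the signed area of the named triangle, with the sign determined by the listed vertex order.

[CFR]:[VUL] = -11/30

Set L = (0, 0), R = (1, 0), V = (0, 1), X = (5, -3); any affine frame gives the same invariant.
1. D lies on line VR with VD:DR = 1:4 ⇒ D = (1/5, 4/5)
2. U lies on line RL with RU:UL = -4:5 ⇒ U = (5, 0)
3. M is the midpoint of XU ⇒ M = (5, -3/2)
4. C is the centroid of triangle XLD ⇒ C = (26/15, -11/15)
5. F is where the line through M parallel to VR meets line LX ⇒ F = (35/4, -21/4)
2·[CFR] = 11/6, 2·[VUL] = -5
[CFR]:[VUL] = 11/6:-5 = -11/30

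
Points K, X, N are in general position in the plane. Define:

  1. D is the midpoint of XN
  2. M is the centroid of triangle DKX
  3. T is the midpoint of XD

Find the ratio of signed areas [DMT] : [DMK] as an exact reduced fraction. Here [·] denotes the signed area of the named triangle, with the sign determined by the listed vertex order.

[DMT]:[DMK] = -1/2

Choose coordinates K = (0, 0), X = (1, 0), N = (0, 1).
1. D is the midpoint of XN ⇒ D = (1/2, 1/2)
2. M is the centroid of triangle DKX ⇒ M = (1/2, 1/6)
3. T is the midpoint of XD ⇒ T = (3/4, 1/4)
2·[DMT] = 1/12, 2·[DMK] = -1/6
[DMT]:[DMK] = 1/12:-1/6 = -1/2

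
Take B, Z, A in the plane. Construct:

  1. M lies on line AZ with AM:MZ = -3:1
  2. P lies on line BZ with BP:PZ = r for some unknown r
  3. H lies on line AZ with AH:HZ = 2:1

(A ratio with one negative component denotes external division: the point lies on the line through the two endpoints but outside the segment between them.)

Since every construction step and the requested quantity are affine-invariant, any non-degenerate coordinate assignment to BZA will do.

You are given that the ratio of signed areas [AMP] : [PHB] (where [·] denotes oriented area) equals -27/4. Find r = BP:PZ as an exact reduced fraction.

r = 2/3

Assign B = (0, 0), Z = (1, 0), A = (0, 1) — the answer is frame-independent, so this choice is without loss of generality.
1. M lies on line AZ with AM:MZ = -3:1 ⇒ M = (3/2, -1/2)
2. With BP:PZ = r, write λ = r/(r+1) so P = B + λ·(Z−B); P is affine-linear in λ
3. H lies on line AZ with AH:HZ = 2:1 ⇒ H = (2/3, 1/3)
Every point depending on P is an affine combination of P and λ-independent points, so each such coordinate is linear in λ; the λ² term in each signed area is a multiple of (Z−B)×(Z−B) = 0, so 2·[AMP] and 2·[PHB] are each linear in λ. Evaluating at λ=0 and λ=1:
  2·[AMP] = 3/2·λ − 3/2,   2·[PHB] = 1/3·λ
So [AMP]:[PHB] = (3/2·λ − 3/2) / (1/3·λ). Setting this equal to -27/4:
  3/2·λ − 3/2 = -27/4·(1/3·λ)  ⇒  λ = 2/5
Then r = λ/(1−λ) = (2/5)/(3/5) = 2/3. Check: with r = 2/3, P = (2/5, 0) and [AMP]:[PHB] = -27/4 as required.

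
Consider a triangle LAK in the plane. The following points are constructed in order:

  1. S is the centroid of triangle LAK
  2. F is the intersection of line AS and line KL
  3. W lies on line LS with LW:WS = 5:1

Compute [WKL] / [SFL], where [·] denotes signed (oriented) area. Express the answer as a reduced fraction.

[WKL]:[SFL] = 5/3

Choose coordinates L = (0, 0), A = (1, 0), K = (0, 1).
1. S is the centroid of triangle LAK ⇒ S = (1/3, 1/3)
2. F is the intersection of line AS and line KL ⇒ F = (0, 1/2)
3. W lies on line LS with LW:WS = 5:1 ⇒ W = (5/18, 5/18)
2·[WKL] = 5/18, 2·[SFL] = 1/6
[WKL]:[SFL] = 5/18:1/6 = 5/3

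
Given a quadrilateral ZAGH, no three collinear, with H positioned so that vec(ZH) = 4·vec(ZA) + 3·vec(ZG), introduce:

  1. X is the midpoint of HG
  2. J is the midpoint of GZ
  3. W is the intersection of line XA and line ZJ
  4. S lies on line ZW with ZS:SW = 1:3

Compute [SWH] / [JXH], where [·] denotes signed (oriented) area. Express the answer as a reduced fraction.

[SWH]:[JXH] = -6

Set Z = (0, 0), A = (1, 0), G = (0, 1), H = (4, 3); any affine frame gives the same invariant.
1. X is the midpoint of HG ⇒ X = (2, 2)
2. J is the midpoint of GZ ⇒ J = (0, 1/2)
3. W is the intersection of line XA and line ZJ ⇒ W = (0, -2)
4. S lies on line ZW with ZS:SW = 1:3 ⇒ S = (0, -1/2)
2·[SWH] = 6, 2·[JXH] = -1
[SWH]:[JXH] = 6:-1 = -6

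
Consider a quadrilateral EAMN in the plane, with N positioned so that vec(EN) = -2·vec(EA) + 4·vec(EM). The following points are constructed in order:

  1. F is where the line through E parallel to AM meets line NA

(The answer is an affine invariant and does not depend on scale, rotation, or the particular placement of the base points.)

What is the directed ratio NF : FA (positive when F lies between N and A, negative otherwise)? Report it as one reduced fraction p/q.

NF:FA = -2

Work in coordinates with E = (0, 0), A = (1, 0), M = (0, 1), N = (-2, 4).
1. F is where the line through E parallel to AM meets line NA ⇒ F = (4, -4)
F = N + t·(A−N) with t = 2, so NF:FA = t:(1−t) = 2:-1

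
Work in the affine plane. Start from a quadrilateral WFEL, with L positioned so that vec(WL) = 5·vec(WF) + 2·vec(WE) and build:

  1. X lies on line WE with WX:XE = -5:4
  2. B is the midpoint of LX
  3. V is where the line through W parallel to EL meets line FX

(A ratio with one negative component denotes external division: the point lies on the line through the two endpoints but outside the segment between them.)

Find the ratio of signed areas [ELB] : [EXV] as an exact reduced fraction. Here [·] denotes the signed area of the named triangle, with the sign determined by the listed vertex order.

[ELB]:[EXV] = -13/5

Set W = (0, 0), F = (1, 0), E = (0, 1), L = (5, 2); any affine frame gives the same invariant.
1. X lies on line WE with WX:XE = -5:4 ⇒ X = (0, 5)
2. B is the midpoint of LX ⇒ B = (5/2, 7/2)
3. V is where the line through W parallel to EL meets line FX ⇒ V = (25/26, 5/26)
2·[ELB] = 10, 2·[EXV] = -50/13
[ELB]:[EXV] = 10:-50/13 = -13/5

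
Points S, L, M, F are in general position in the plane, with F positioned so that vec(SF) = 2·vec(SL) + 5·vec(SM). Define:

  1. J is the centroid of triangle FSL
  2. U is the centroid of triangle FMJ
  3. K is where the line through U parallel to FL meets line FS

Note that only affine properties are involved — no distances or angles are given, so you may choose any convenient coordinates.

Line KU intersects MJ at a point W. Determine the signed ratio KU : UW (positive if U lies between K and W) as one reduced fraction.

KU:UW = -13/120

Assign S = (0, 0), L = (1, 0), M = (0, 1), F = (2, 5) — the answer is frame-independent, so this choice is without loss of generality.
1. J is the centroid of triangle FSL ⇒ J = (1, 5/3)
2. U is the centroid of triangle FMJ ⇒ U = (1, 23/9)
3. K is where the line through U parallel to FL meets line FS ⇒ K = (44/45, 22/9)
line KU meets MJ at W = (31/39, 179/117)
U = K + t·(W−K) with t = -13/107, so KU:UW = -13/107:120/107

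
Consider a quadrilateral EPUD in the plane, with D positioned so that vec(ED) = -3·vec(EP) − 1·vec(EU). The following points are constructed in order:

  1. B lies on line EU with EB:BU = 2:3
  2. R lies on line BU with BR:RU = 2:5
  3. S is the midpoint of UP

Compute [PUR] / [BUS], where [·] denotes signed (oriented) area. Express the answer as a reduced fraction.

[PUR]:[BUS] = -10/7

Work in coordinates with E = (0, 0), P = (1, 0), U = (0, 1), D = (-3, -1).
1. B lies on line EU with EB:BU = 2:3 ⇒ B = (0, 2/5)
2. R lies on line BU with BR:RU = 2:5 ⇒ R = (0, 4/7)
3. S is the midpoint of UP ⇒ S = (1/2, 1/2)
2·[PUR] = 3/7, 2·[BUS] = -3/10
[PUR]:[BUS] = 3/7:-3/10 = -10/7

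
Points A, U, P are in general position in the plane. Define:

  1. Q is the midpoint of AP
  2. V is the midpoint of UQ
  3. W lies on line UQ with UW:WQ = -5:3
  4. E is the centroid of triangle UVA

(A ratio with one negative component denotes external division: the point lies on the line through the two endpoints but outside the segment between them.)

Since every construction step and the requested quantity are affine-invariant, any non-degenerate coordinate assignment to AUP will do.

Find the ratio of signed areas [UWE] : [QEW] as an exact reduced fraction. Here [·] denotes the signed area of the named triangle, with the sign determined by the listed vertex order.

[UWE]:[QEW] = -5/3

Work in coordinates with A = (0, 0), U = (1, 0), P = (0, 1).
1. Q is the midpoint of AP ⇒ Q = (0, 1/2)
2. V is the midpoint of UQ ⇒ V = (1/2, 1/4)
3. W lies on line UQ with UW:WQ = -5:3 ⇒ W = (-3/2, 5/4)
4. E is the centroid of triangle UVA ⇒ E = (1/2, 1/12)
2·[UWE] = 5/12, 2·[QEW] = -1/4
[UWE]:[QEW] = 5/12:-1/4 = -5/3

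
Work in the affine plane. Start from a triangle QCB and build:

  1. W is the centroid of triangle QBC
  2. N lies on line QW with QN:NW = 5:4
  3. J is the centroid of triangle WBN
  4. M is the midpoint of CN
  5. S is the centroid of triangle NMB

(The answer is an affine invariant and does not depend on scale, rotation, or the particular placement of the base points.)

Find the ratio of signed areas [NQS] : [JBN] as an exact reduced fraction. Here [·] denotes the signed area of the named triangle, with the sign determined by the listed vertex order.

[NQS]:[JBN] = -5/8

Assign Q = (0, 0), C = (1, 0), B = (0, 1) — the answer is frame-independent, so this choice is without loss of generality.
1. W is the centroid of triangle QBC ⇒ W = (1/3, 1/3)
2. N lies on line QW with QN:NW = 5:4 ⇒ N = (5/27, 5/27)
3. J is the centroid of triangle WBN ⇒ J = (14/81, 41/81)
4. M is the midpoint of CN ⇒ M = (16/27, 5/54)
5. S is the centroid of triangle NMB ⇒ S = (7/27, 23/54)
2·[NQS] = -5/162, 2·[JBN] = 4/81
[NQS]:[JBN] = -5/162:4/81 = -5/8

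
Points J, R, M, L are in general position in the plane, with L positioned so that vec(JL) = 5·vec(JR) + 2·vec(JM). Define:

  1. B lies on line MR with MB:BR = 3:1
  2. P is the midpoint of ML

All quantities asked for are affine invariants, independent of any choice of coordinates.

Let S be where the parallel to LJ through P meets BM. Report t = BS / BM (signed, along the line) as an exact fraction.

t = 11/21

Choose coordinates J = (0, 0), R = (1, 0), M = (0, 1), L = (5, 2).
1. B lies on line MR with MB:BR = 3:1 ⇒ B = (3/4, 1/4)
2. P is the midpoint of ML ⇒ P = (5/2, 3/2)
through P parallel to LJ: direction (-5, -2); meets BM at S = (5/14, 9/14)
S = B + t·(M−B) with t = 11/21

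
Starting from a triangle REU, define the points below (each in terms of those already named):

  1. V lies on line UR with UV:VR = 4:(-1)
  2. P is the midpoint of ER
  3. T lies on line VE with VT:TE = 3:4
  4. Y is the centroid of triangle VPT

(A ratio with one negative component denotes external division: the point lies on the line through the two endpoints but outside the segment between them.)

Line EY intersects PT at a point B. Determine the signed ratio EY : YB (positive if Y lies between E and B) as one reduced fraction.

EY:YB = -5

Work in coordinates with R = (0, 0), E = (1, 0), U = (0, 1).
1. V lies on line UR with UV:VR = 4:(-1) ⇒ V = (0, -1/3)
2. P is the midpoint of ER ⇒ P = (1/2, 0)
3. T lies on line VE with VT:TE = 3:4 ⇒ T = (3/7, -4/21)
4. Y is the centroid of triangle VPT ⇒ Y = (13/42, -11/63)
line EY meets PT at B = (47/105, -44/315)
Y = E + t·(B−E) with t = 5/4, so EY:YB = 5/4:-1/4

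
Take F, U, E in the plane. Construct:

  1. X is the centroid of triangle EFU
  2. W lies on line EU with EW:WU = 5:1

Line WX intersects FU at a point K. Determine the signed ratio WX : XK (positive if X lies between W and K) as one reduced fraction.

WX:XK = -1/2

Work in coordinates with F = (0, 0), U = (1, 0), E = (0, 1).
1. X is the centroid of triangle EFU ⇒ X = (1/3, 1/3)
2. W lies on line EU with EW:WU = 5:1 ⇒ W = (5/6, 1/6)
line WX meets FU at K = (4/3, 0)
X = W + t·(K−W) with t = -1, so WX:XK = -1:2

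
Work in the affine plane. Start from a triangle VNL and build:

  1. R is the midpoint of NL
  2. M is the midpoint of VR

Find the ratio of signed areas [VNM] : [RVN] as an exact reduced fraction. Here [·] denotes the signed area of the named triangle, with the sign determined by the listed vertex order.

[VNM]:[RVN] = 1/2

Work in coordinates with V = (0, 0), N = (1, 0), L = (0, 1).
1. R is the midpoint of NL ⇒ R = (1/2, 1/2)
2. M is the midpoint of VR ⇒ M = (1/4, 1/4)
2·[VNM] = 1/4, 2·[RVN] = 1/2
[VNM]:[RVN] = 1/4:1/2 = 1/2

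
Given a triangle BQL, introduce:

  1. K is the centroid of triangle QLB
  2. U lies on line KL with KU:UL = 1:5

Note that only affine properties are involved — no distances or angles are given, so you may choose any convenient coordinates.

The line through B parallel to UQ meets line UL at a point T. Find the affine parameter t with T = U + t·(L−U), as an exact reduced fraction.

t = -8/5

Assign B = (0, 0), Q = (1, 0), L = (0, 1) — the answer is frame-independent, so this choice is without loss of generality.
1. K is the centroid of triangle QLB ⇒ K = (1/3, 1/3)
2. U lies on line KL with KU:UL = 1:5 ⇒ U = (5/18, 4/9)
through B parallel to UQ: direction (13/18, -4/9); meets UL at T = (13/18, -4/9)
T = U + t·(L−U) with t = -8/5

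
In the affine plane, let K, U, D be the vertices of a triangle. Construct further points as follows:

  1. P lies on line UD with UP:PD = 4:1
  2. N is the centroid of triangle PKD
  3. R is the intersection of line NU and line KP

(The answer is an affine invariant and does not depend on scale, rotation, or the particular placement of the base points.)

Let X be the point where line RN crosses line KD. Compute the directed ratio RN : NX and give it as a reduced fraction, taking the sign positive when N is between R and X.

Work in coordinates with K = (0, 0), U = (1, 0), D = (0, 1).
1. P lies on line UD with UP:PD = 4:1 ⇒ P = (1/5, 4/5)
2. N is the centroid of triangle PKD ⇒ N = (1/15, 3/5)
3. R is the intersection of line NU and line KP ⇒ R = (9/65, 36/65)
line RN meets KD at X = (0, 9/14)
N = R + t·(X−R) with t = 14/27, so RN:NX = 14/27:13/27

RN:NX = 14/13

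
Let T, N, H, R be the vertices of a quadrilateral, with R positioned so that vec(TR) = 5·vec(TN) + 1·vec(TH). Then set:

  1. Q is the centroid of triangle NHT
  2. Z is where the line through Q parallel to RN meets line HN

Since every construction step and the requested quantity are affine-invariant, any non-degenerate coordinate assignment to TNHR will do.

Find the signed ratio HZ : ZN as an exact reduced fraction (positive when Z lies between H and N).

HZ:ZN = 3/2

Set T = (0, 0), N = (1, 0), H = (0, 1), R = (5, 1); any affine frame gives the same invariant.
1. Q is the centroid of triangle NHT ⇒ Q = (1/3, 1/3)
2. Z is where the line through Q parallel to RN meets line HN ⇒ Z = (3/5, 2/5)
Z = H + t·(N−H) with t = 3/5, so HZ:ZN = t:(1−t) = 3/5:2/5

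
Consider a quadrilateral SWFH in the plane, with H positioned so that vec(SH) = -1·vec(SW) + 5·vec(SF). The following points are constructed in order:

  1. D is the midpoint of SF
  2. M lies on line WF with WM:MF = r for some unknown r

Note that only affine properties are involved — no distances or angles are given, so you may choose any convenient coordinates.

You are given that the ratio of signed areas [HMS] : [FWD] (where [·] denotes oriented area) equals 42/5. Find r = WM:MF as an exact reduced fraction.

Assign S = (0, 0), W = (1, 0), F = (0, 1), H = (-1, 5) — the answer is frame-independent, so this choice is without loss of generality.
1. D is the midpoint of SF ⇒ D = (0, 1/2)
2. With WM:MF = r, write λ = r/(r+1) so M = W + λ·(F−W); M is affine-linear in λ
Every point depending on M is an affine combination of M and λ-independent points, so each such coordinate is linear in λ; the λ² term in each signed area is a multiple of (F−W)×(F−W) = 0, so 2·[HMS] and 2·[FWD] are each linear in λ. Evaluating at λ=0 and λ=1:
  2·[HMS] = 4·λ − 5,   2·[FWD] = -1/2
So [HMS]:[FWD] = (4·λ − 5) / (-1/2). Setting this equal to 42/5:
  4·λ − 5 = 42/5·(-1/2)  ⇒  λ = 1/5
Then r = λ/(1−λ) = (1/5)/(4/5) = 1/4. Check: with r = 1/4, M = (4/5, 1/5) and [HMS]:[FWD] = 42/5 as required.

r = 1/4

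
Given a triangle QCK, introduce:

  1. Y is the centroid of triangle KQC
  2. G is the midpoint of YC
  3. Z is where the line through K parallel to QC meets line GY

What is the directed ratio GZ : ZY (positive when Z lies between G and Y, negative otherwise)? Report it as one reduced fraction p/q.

Set Q = (0, 0), C = (1, 0), K = (0, 1); any affine frame gives the same invariant.
1. Y is the centroid of triangle KQC ⇒ Y = (1/3, 1/3)
2. G is the midpoint of YC ⇒ G = (2/3, 1/6)
3. Z is where the line through K parallel to QC meets line GY ⇒ Z = (-1, 1)
Z = G + t·(Y−G) with t = 5, so GZ:ZY = t:(1−t) = 5:-4

GZ:ZY = -5/4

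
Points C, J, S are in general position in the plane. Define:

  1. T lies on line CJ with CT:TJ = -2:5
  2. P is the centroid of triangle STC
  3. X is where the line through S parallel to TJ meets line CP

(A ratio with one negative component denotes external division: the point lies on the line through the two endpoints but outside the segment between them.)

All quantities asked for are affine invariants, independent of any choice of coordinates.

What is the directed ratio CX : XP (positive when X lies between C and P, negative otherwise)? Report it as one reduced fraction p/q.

Choose coordinates C = (0, 0), J = (1, 0), S = (0, 1).
1. T lies on line CJ with CT:TJ = -2:5 ⇒ T = (-2/3, 0)
2. P is the centroid of triangle STC ⇒ P = (-2/9, 1/3)
3. X is where the line through S parallel to TJ meets line CP ⇒ X = (-2/3, 1)
X = C + t·(P−C) with t = 3, so CX:XP = t:(1−t) = 3:-2

CX:XP = -3/2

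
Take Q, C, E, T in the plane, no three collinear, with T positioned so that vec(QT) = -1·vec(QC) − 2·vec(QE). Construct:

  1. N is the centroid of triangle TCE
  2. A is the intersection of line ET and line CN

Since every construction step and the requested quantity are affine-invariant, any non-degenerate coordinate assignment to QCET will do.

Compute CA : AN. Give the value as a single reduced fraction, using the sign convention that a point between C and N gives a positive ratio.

CA:AN = -3

Work in coordinates with Q = (0, 0), C = (1, 0), E = (0, 1), T = (-1, -2).
1. N is the centroid of triangle TCE ⇒ N = (0, -1/3)
2. A is the intersection of line ET and line CN ⇒ A = (-1/2, -1/2)
A = C + t·(N−C) with t = 3/2, so CA:AN = t:(1−t) = 3/2:-1/2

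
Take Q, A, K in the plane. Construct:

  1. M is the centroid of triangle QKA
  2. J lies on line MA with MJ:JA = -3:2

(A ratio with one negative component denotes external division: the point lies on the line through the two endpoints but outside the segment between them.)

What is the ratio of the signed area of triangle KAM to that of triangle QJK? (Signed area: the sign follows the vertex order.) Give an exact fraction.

[KAM]:[QJK] = -1/7

Set Q = (0, 0), A = (1, 0), K = (0, 1); any affine frame gives the same invariant.
1. M is the centroid of triangle QKA ⇒ M = (1/3, 1/3)
2. J lies on line MA with MJ:JA = -3:2 ⇒ J = (7/3, -2/3)
2·[KAM] = -1/3, 2·[QJK] = 7/3
[KAM]:[QJK] = -1/3:7/3 = -1/7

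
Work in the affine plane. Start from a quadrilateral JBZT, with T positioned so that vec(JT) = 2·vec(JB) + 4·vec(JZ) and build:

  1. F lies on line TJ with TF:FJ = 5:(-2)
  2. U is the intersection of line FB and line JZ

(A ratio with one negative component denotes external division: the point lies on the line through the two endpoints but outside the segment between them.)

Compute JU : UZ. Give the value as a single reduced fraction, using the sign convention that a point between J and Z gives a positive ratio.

Choose coordinates J = (0, 0), B = (1, 0), Z = (0, 1), T = (2, 4).
1. F lies on line TJ with TF:FJ = 5:(-2) ⇒ F = (-4/3, -8/3)
2. U is the intersection of line FB and line JZ ⇒ U = (0, -8/7)
U = J + t·(Z−J) with t = -8/7, so JU:UZ = t:(1−t) = -8/7:15/7

JU:UZ = -8/15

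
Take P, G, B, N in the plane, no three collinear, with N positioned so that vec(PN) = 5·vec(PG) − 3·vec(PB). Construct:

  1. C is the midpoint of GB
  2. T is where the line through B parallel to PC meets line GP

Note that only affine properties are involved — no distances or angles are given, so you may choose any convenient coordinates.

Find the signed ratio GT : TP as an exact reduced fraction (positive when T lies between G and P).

Assign P = (0, 0), G = (1, 0), B = (0, 1), N = (5, -3) — the answer is frame-independent, so this choice is without loss of generality.
1. C is the midpoint of GB ⇒ C = (1/2, 1/2)
2. T is where the line through B parallel to PC meets line GP ⇒ T = (-1, 0)
T = G + t·(P−G) with t = 2, so GT:TP = t:(1−t) = 2:-1

GT:TP = -2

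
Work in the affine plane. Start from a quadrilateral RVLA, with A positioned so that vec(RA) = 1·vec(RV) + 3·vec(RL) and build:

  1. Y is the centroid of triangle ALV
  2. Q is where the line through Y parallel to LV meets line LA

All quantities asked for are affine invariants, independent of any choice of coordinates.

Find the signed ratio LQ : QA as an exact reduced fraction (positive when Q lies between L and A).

Set R = (0, 0), V = (1, 0), L = (0, 1), A = (1, 3); any affine frame gives the same invariant.
1. Y is the centroid of triangle ALV ⇒ Y = (2/3, 4/3)
2. Q is where the line through Y parallel to LV meets line LA ⇒ Q = (1/3, 5/3)
Q = L + t·(A−L) with t = 1/3, so LQ:QA = t:(1−t) = 1/3:2/3

LQ:QA = 1/2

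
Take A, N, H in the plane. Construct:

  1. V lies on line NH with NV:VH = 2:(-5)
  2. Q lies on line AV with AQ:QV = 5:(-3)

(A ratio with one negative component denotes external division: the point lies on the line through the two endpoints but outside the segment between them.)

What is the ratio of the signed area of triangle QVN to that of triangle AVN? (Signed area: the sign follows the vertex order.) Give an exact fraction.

Set A = (0, 0), N = (1, 0), H = (0, 1); any affine frame gives the same invariant.
1. V lies on line NH with NV:VH = 2:(-5) ⇒ V = (5/3, -2/3)
2. Q lies on line AV with AQ:QV = 5:(-3) ⇒ Q = (25/6, -5/3)
2·[QVN] = -1, 2·[AVN] = 2/3
[QVN]:[AVN] = -1:2/3 = -3/2

[QVN]:[AVN] = -3/2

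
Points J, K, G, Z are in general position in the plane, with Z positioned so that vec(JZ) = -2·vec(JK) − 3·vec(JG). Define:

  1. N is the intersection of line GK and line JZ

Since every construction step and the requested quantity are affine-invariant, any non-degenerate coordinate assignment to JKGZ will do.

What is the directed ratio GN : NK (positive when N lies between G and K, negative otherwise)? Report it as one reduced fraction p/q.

Set J = (0, 0), K = (1, 0), G = (0, 1), Z = (-2, -3); any affine frame gives the same invariant.
1. N is the intersection of line GK and line JZ ⇒ N = (2/5, 3/5)
N = G + t·(K−G) with t = 2/5, so GN:NK = t:(1−t) = 2/5:3/5

GN:NK = 2/3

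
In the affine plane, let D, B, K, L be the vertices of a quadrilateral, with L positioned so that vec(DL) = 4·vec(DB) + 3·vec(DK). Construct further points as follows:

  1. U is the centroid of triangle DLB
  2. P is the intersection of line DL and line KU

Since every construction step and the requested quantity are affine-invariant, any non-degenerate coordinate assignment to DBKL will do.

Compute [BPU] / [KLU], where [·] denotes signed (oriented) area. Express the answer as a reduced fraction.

[BPU]:[KLU] = 1/10

Assign D = (0, 0), B = (1, 0), K = (0, 1), L = (4, 3) — the answer is frame-independent, so this choice is without loss of generality.
1. U is the centroid of triangle DLB ⇒ U = (5/3, 1)
2. P is the intersection of line DL and line KU ⇒ P = (4/3, 1)
2·[BPU] = -1/3, 2·[KLU] = -10/3
[BPU]:[KLU] = -1/3:-10/3 = 1/10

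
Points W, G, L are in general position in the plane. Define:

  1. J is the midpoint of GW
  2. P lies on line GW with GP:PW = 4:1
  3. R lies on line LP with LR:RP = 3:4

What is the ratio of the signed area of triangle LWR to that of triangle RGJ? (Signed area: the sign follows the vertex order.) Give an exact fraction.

[LWR]:[RGJ] = -3/10

Set W = (0, 0), G = (1, 0), L = (0, 1); any affine frame gives the same invariant.
1. J is the midpoint of GW ⇒ J = (1/2, 0)
2. P lies on line GW with GP:PW = 4:1 ⇒ P = (1/5, 0)
3. R lies on line LP with LR:RP = 3:4 ⇒ R = (3/35, 4/7)
2·[LWR] = 3/35, 2·[RGJ] = -2/7
[LWR]:[RGJ] = 3/35:-2/7 = -3/10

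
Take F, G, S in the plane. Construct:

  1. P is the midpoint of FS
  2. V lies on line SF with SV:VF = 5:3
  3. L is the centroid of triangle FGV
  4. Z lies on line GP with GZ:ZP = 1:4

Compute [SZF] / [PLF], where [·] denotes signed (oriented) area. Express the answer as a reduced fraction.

[SZF]:[PLF] = 24/5

Work in coordinates with F = (0, 0), G = (1, 0), S = (0, 1).
1. P is the midpoint of FS ⇒ P = (0, 1/2)
2. V lies on line SF with SV:VF = 5:3 ⇒ V = (0, 3/8)
3. L is the centroid of triangle FGV ⇒ L = (1/3, 1/8)
4. Z lies on line GP with GZ:ZP = 1:4 ⇒ Z = (4/5, 1/10)
2·[SZF] = -4/5, 2·[PLF] = -1/6
[SZF]:[PLF] = -4/5:-1/6 = 24/5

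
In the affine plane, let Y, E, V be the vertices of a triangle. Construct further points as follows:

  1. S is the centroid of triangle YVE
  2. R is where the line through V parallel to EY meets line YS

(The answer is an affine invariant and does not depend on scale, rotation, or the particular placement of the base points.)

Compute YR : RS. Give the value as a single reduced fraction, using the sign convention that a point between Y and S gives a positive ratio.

Set Y = (0, 0), E = (1, 0), V = (0, 1); any affine frame gives the same invariant.
1. S is the centroid of triangle YVE ⇒ S = (1/3, 1/3)
2. R is where the line through V parallel to EY meets line YS ⇒ R = (1, 1)
R = Y + t·(S−Y) with t = 3, so YR:RS = t:(1−t) = 3:-2

YR:RS = -3/2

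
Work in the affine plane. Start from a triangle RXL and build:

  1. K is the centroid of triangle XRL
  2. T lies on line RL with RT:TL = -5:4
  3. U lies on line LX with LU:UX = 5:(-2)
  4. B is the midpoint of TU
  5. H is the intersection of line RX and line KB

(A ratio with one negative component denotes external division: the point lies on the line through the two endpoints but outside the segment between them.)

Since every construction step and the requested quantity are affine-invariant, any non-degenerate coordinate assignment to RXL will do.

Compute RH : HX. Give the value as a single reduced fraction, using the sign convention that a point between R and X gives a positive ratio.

RH:HX = 8/25

Set R = (0, 0), X = (1, 0), L = (0, 1); any affine frame gives the same invariant.
1. K is the centroid of triangle XRL ⇒ K = (1/3, 1/3)
2. T lies on line RL with RT:TL = -5:4 ⇒ T = (0, 5)
3. U lies on line LX with LU:UX = 5:(-2) ⇒ U = (5/3, -2/3)
4. B is the midpoint of TU ⇒ B = (5/6, 13/6)
5. H is the intersection of line RX and line KB ⇒ H = (8/33, 0)
H = R + t·(X−R) with t = 8/33, so RH:HX = t:(1−t) = 8/33:25/33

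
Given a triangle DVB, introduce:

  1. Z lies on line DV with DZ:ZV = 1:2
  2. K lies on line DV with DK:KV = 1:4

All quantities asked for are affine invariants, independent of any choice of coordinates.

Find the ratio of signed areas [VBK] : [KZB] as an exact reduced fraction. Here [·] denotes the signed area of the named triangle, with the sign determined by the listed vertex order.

Work in coordinates with D = (0, 0), V = (1, 0), B = (0, 1).
1. Z lies on line DV with DZ:ZV = 1:2 ⇒ Z = (1/3, 0)
2. K lies on line DV with DK:KV = 1:4 ⇒ K = (1/5, 0)
2·[VBK] = 4/5, 2·[KZB] = 2/15
[VBK]:[KZB] = 4/5:2/15 = 6

[VBK]:[KZB] = 6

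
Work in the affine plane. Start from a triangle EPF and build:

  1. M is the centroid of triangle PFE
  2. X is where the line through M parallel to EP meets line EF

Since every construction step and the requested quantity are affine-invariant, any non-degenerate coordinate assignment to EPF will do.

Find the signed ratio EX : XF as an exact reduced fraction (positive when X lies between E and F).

Set E = (0, 0), P = (1, 0), F = (0, 1); any affine frame gives the same invariant.
1. M is the centroid of triangle PFE ⇒ M = (1/3, 1/3)
2. X is where the line through M parallel to EP meets line EF ⇒ X = (0, 1/3)
X = E + t·(F−E) with t = 1/3, so EX:XF = t:(1−t) = 1/3:2/3

EX:XF = 1/2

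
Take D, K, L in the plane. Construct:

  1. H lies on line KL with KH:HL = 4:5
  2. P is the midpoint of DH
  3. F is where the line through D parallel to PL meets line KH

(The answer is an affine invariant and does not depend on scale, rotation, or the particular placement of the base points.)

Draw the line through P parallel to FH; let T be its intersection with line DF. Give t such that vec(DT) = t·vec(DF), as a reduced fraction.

t = 1/2

Assign D = (0, 0), K = (1, 0), L = (0, 1) — the answer is frame-independent, so this choice is without loss of generality.
1. H lies on line KL with KH:HL = 4:5 ⇒ H = (5/9, 4/9)
2. P is the midpoint of DH ⇒ P = (5/18, 2/9)
3. F is where the line through D parallel to PL meets line KH ⇒ F = (-5/9, 14/9)
through P parallel to FH: direction (10/9, -10/9); meets DF at T = (-5/18, 7/9)
T = D + t·(F−D) with t = 1/2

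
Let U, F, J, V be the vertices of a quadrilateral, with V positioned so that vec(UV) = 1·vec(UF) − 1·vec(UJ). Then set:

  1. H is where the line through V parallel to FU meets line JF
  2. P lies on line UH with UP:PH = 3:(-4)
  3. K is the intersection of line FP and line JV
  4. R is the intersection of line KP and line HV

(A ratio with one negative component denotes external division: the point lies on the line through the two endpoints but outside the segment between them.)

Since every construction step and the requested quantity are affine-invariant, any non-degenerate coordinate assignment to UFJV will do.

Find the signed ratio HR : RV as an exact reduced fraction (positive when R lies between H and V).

Choose coordinates U = (0, 0), F = (1, 0), J = (0, 1), V = (1, -1).
1. H is where the line through V parallel to FU meets line JF ⇒ H = (2, -1)
2. P lies on line UH with UP:PH = 3:(-4) ⇒ P = (-6, 3)
3. K is the intersection of line FP and line JV ⇒ K = (4/11, 3/11)
4. R is the intersection of line KP and line HV ⇒ R = (10/3, -1)
R = H + t·(V−H) with t = -4/3, so HR:RV = t:(1−t) = -4/3:7/3

HR:RV = -4/7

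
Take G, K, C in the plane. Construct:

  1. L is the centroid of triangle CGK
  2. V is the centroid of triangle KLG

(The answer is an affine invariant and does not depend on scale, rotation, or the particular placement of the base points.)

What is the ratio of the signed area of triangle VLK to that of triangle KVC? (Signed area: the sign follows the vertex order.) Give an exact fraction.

Choose coordinates G = (0, 0), K = (1, 0), C = (0, 1).
1. L is the centroid of triangle CGK ⇒ L = (1/3, 1/3)
2. V is the centroid of triangle KLG ⇒ V = (4/9, 1/9)
2·[VLK] = -1/9, 2·[KVC] = -4/9
[VLK]:[KVC] = -1/9:-4/9 = 1/4

[VLK]:[KVC] = 1/4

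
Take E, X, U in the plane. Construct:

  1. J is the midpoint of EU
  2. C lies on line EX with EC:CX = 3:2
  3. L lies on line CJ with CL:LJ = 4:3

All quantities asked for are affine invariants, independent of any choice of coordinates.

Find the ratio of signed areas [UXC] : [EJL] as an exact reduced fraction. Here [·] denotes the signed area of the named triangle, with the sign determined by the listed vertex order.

[UXC]:[EJL] = 28/9

Assign E = (0, 0), X = (1, 0), U = (0, 1) — the answer is frame-independent, so this choice is without loss of generality.
1. J is the midpoint of EU ⇒ J = (0, 1/2)
2. C lies on line EX with EC:CX = 3:2 ⇒ C = (3/5, 0)
3. L lies on line CJ with CL:LJ = 4:3 ⇒ L = (9/35, 2/7)
2·[UXC] = -2/5, 2·[EJL] = -9/70
[UXC]:[EJL] = -2/5:-9/70 = 28/9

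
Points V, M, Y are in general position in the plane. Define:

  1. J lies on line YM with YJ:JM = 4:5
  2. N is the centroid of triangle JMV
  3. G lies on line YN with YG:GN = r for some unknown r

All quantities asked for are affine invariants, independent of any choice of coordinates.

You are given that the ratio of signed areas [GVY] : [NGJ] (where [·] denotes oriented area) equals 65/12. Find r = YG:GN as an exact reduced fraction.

r = 5/3

Assign V = (0, 0), M = (1, 0), Y = (0, 1) — the answer is frame-independent, so this choice is without loss of generality.
1. J lies on line YM with YJ:JM = 4:5 ⇒ J = (4/9, 5/9)
2. N is the centroid of triangle JMV ⇒ N = (13/27, 5/27)
3. With YG:GN = r, write λ = r/(r+1) so G = Y + λ·(N−Y); G is affine-linear in λ
Every point depending on G is an affine combination of G and λ-independent points, so each such coordinate is linear in λ; the λ² term in each signed area is a multiple of (N−Y)×(N−Y) = 0, so 2·[GVY] and 2·[NGJ] are each linear in λ. Evaluating at λ=0 and λ=1:
  2·[GVY] = -13/27·λ,   2·[NGJ] = 4/27·λ − 4/27
So [GVY]:[NGJ] = (-13/27·λ) / (4/27·λ − 4/27). Setting this equal to 65/12:
  -13/27·λ = 65/12·(4/27·λ − 4/27)  ⇒  λ = 5/8
Then r = λ/(1−λ) = (5/8)/(3/8) = 5/3. Check: with r = 5/3, G = (65/216, 53/108) and [GVY]:[NGJ] = 65/12 as required.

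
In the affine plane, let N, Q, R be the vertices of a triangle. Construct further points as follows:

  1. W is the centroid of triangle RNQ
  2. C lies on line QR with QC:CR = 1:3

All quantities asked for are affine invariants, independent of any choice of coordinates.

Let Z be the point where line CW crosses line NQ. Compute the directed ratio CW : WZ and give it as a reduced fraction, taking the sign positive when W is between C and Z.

CW:WZ = -1/4

Work in coordinates with N = (0, 0), Q = (1, 0), R = (0, 1).
1. W is the centroid of triangle RNQ ⇒ W = (1/3, 1/3)
2. C lies on line QR with QC:CR = 1:3 ⇒ C = (3/4, 1/4)
line CW meets NQ at Z = (2, 0)
W = C + t·(Z−C) with t = -1/3, so CW:WZ = -1/3:4/3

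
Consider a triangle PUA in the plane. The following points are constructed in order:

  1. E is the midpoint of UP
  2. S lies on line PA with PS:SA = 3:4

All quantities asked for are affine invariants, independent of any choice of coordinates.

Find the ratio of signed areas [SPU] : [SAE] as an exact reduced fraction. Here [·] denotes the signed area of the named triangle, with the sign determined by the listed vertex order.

[SPU]:[SAE] = -3/2

Choose coordinates P = (0, 0), U = (1, 0), A = (0, 1).
1. E is the midpoint of UP ⇒ E = (1/2, 0)
2. S lies on line PA with PS:SA = 3:4 ⇒ S = (0, 3/7)
2·[SPU] = 3/7, 2·[SAE] = -2/7
[SPU]:[SAE] = 3/7:-2/7 = -3/2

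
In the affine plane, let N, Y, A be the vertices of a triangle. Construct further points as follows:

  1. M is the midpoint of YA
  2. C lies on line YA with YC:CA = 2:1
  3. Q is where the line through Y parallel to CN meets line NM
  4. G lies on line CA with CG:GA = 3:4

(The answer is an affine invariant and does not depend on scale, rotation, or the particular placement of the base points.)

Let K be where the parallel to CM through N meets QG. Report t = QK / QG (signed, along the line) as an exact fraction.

Assign N = (0, 0), Y = (1, 0), A = (0, 1) — the answer is frame-independent, so this choice is without loss of generality.
1. M is the midpoint of YA ⇒ M = (1/2, 1/2)
2. C lies on line YA with YC:CA = 2:1 ⇒ C = (1/3, 2/3)
3. Q is where the line through Y parallel to CN meets line NM ⇒ Q = (2, 2)
4. G lies on line CA with CG:GA = 3:4 ⇒ G = (4/21, 17/21)
through N parallel to CM: direction (1/6, -1/6); meets QG at K = (-26/63, 26/63)
K = Q + t·(G−Q) with t = 4/3

t = 4/3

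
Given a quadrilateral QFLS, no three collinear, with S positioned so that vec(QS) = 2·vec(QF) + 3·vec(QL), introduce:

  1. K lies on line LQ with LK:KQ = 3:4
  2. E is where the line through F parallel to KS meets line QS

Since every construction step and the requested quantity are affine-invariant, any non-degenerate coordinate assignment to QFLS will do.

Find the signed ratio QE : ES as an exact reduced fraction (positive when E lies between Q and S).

QE:ES = -17/25

Choose coordinates Q = (0, 0), F = (1, 0), L = (0, 1), S = (2, 3).
1. K lies on line LQ with LK:KQ = 3:4 ⇒ K = (0, 4/7)
2. E is where the line through F parallel to KS meets line QS ⇒ E = (-17/4, -51/8)
E = Q + t·(S−Q) with t = -17/8, so QE:ES = t:(1−t) = -17/8:25/8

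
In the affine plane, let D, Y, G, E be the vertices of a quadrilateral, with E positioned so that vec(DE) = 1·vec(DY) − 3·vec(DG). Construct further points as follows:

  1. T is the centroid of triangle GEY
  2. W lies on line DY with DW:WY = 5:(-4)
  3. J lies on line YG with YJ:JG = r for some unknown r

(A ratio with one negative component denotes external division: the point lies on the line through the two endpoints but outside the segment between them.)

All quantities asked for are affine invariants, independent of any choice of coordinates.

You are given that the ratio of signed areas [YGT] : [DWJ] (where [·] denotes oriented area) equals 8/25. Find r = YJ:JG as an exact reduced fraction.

Choose coordinates D = (0, 0), Y = (1, 0), G = (0, 1), E = (1, -3).
1. T is the centroid of triangle GEY ⇒ T = (2/3, -2/3)
2. W lies on line DY with DW:WY = 5:(-4) ⇒ W = (5, 0)
3. With YJ:JG = r, write λ = r/(r+1) so J = Y + λ·(G−Y); J is affine-linear in λ
Every point depending on J is an affine combination of J and λ-independent points, so each such coordinate is linear in λ; the λ² term in each signed area is a multiple of (G−Y)×(G−Y) = 0, so 2·[YGT] and 2·[DWJ] are each linear in λ. Evaluating at λ=0 and λ=1:
  2·[YGT] = 1,   2·[DWJ] = 5·λ
So [YGT]:[DWJ] = (1) / (5·λ). Setting this equal to 8/25:
  1 = 8/25·(5·λ)  ⇒  λ = 5/8
Then r = λ/(1−λ) = (5/8)/(3/8) = 5/3. Check: with r = 5/3, J = (3/8, 5/8) and [YGT]:[DWJ] = 8/25 as required.

r = 5/3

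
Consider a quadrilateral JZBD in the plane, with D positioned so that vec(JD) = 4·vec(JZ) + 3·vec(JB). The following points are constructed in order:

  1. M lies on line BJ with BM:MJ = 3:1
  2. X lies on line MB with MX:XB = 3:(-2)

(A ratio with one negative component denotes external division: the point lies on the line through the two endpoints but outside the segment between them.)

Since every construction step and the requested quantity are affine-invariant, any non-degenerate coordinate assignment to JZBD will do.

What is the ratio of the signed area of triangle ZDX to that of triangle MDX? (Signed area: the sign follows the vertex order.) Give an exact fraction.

[ZDX]:[MDX] = 7/6

Set J = (0, 0), Z = (1, 0), B = (0, 1), D = (4, 3); any affine frame gives the same invariant.
1. M lies on line BJ with BM:MJ = 3:1 ⇒ M = (0, 1/4)
2. X lies on line MB with MX:XB = 3:(-2) ⇒ X = (0, 5/2)
2·[ZDX] = 21/2, 2·[MDX] = 9
[ZDX]:[MDX] = 21/2:9 = 7/6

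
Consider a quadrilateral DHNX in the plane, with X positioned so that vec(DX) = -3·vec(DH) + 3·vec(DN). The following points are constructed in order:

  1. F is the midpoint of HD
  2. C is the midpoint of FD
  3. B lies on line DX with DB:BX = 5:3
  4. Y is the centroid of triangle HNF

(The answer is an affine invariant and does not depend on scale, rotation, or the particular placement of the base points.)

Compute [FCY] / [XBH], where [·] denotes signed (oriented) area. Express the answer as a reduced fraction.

[FCY]:[XBH] = -2/27

Assign D = (0, 0), H = (1, 0), N = (0, 1), X = (-3, 3) — the answer is frame-independent, so this choice is without loss of generality.
1. F is the midpoint of HD ⇒ F = (1/2, 0)
2. C is the midpoint of FD ⇒ C = (1/4, 0)
3. B lies on line DX with DB:BX = 5:3 ⇒ B = (-15/8, 15/8)
4. Y is the centroid of triangle HNF ⇒ Y = (1/2, 1/3)
2·[FCY] = -1/12, 2·[XBH] = 9/8
[FCY]:[XBH] = -1/12:9/8 = -2/27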